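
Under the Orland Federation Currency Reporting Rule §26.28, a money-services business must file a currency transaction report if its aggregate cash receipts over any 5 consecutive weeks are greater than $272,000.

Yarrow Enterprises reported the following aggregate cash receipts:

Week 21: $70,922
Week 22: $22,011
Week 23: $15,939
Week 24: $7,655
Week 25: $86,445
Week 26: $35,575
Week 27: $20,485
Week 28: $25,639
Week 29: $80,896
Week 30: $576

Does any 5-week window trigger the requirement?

No

Week 21–Week 25: $70,922 + $22,011 + $15,939 + $7,655 + $86,445 = $202,972 (under)
Week 22–Week 26: $22,011 + $15,939 + $7,655 + $86,445 + $35,575 = $167,625 (under)
Week 23–Week 27: $15,939 + $7,655 + $86,445 + $35,575 + $20,485 = $166,099 (under)
Week 24–Week 28: $7,655 + $86,445 + $35,575 + $20,485 + $25,639 = $175,799 (under)
Week 25–Week 29: $86,445 + $35,575 + $20,485 + $25,639 + $80,896 = $249,040 (under)
Week 26–Week 30: $35,575 + $20,485 + $25,639 + $80,896 + $576 = $163,171 (under)
No window exceeds $272,000.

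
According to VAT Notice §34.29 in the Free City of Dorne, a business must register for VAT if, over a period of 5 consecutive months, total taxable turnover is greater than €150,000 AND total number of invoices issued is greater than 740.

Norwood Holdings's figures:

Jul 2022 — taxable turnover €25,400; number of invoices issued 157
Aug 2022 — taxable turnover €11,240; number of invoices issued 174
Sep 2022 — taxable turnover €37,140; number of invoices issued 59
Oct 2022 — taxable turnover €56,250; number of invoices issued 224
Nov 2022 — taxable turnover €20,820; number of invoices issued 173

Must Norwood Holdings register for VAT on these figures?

Yes

Total taxable turnover: €25,400 + €11,240 + €37,140 + €56,250 + €20,820 = €150,850 (> €150,000).
Total number of invoices issued: 157 + 174 + 59 + 224 + 173 = 787 (> 740).
The test is 'and': both thresholds are exceeded.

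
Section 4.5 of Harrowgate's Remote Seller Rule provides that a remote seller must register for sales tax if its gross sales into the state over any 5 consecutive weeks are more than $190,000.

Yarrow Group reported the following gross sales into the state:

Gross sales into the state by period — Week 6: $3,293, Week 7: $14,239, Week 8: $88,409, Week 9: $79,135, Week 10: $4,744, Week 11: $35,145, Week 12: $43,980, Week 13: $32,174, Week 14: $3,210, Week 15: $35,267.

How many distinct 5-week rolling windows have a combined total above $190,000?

3

Week 6–Week 10: $3,293 + $14,239 + $88,409 + $79,135 + $4,744 = $189,820 (under)
Week 7–Week 11: $14,239 + $88,409 + $79,135 + $4,744 + $35,145 = $221,672 (over)
Week 8–Week 12: $88,409 + $79,135 + $4,744 + $35,145 + $43,980 = $251,413 (over)
Week 9–Week 13: $79,135 + $4,744 + $35,145 + $43,980 + $32,174 = $195,178 (over)
Week 10–Week 14: $4,744 + $35,145 + $43,980 + $32,174 + $3,210 = $119,253 (under)
Week 11–Week 15: $35,145 + $43,980 + $32,174 + $3,210 + $35,267 = $149,776 (under)
3 windows exceed the threshold.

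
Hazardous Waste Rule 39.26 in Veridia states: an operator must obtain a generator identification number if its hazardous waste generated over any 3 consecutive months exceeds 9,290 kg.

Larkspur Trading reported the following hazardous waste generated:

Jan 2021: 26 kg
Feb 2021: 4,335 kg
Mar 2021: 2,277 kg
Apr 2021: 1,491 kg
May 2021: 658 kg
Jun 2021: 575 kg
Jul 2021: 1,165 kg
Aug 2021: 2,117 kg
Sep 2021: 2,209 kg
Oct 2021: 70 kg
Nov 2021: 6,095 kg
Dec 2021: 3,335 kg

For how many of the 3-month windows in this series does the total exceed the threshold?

Jan 2021–Mar 2021: 26 kg + 4,335 kg + 2,277 kg = 6,638 kg (under)
Feb 2021–Apr 2021: 4,335 kg + 2,277 kg + 1,491 kg = 8,103 kg (under)
Mar 2021–May 2021: 2,277 kg + 1,491 kg + 658 kg = 4,426 kg (under)
Apr 2021–Jun 2021: 1,491 kg + 658 kg + 575 kg = 2,724 kg (under)
May 2021–Jul 2021: 658 kg + 575 kg + 1,165 kg = 2,398 kg (under)
Jun 2021–Aug 2021: 575 kg + 1,165 kg + 2,117 kg = 3,857 kg (under)
Jul 2021–Sep 2021: 1,165 kg + 2,117 kg + 2,209 kg = 5,491 kg (under)
Aug 2021–Oct 2021: 2,117 kg + 2,209 kg + 70 kg = 4,396 kg (under)
Sep 2021–Nov 2021: 2,209 kg + 70 kg + 6,095 kg = 8,374 kg (under)
Oct 2021–Dec 2021: 70 kg + 6,095 kg + 3,335 kg = 9,500 kg (over)
1 window exceeds the threshold.

1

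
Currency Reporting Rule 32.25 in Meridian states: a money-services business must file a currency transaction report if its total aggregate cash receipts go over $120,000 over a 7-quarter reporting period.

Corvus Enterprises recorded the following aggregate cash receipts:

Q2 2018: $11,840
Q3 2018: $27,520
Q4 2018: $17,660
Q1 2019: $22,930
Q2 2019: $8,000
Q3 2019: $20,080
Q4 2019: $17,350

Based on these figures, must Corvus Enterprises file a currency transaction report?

Yes

Total aggregate cash receipts: $11,840 + $27,520 + $17,660 + $22,930 + $8,000 + $20,080 + $17,350 = $125,380.
$125,380 > $120,000, so the threshold is exceeded.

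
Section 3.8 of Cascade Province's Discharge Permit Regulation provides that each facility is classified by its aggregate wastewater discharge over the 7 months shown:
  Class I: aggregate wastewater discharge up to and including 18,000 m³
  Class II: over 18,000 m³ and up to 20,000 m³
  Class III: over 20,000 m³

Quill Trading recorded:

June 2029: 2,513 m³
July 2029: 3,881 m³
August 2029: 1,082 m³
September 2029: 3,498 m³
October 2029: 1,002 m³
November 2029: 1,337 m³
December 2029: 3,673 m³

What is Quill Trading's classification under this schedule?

Aggregate wastewater discharge: 2,513 m³ + 3,881 m³ + 1,082 m³ + 3,498 m³ + 1,002 m³ + 1,337 m³ + 3,673 m³ = 16,986 m³.
16,986 m³ ≤ 18,000 m³, so Class I applies.

Class I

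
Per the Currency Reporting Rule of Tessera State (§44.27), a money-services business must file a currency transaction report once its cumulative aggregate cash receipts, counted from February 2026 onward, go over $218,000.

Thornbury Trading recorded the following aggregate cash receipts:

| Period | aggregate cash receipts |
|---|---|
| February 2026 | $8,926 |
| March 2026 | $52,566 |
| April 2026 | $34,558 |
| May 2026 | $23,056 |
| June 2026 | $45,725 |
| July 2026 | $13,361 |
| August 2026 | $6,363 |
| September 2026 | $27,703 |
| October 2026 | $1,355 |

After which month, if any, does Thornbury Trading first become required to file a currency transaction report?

Not triggered

Through February 2026: $8,926
Through March 2026: $61,492
Through April 2026: $96,050
Through May 2026: $119,106
Through June 2026: $164,831
Through July 2026: $178,192
Through August 2026: $184,555
Through September 2026: $212,258
Through October 2026: $213,613
Final cumulative total $213,613 ≤ $218,000; the threshold is never exceeded.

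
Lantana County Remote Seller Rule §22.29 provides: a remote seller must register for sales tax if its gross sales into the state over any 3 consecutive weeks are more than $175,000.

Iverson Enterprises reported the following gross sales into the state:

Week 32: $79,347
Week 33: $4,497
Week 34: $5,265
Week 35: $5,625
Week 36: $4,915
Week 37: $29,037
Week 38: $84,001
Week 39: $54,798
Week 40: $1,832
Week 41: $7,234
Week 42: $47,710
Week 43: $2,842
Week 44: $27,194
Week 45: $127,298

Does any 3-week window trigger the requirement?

No

Week 32–Week 34: $79,347 + $4,497 + $5,265 = $89,109 (under)
Week 33–Week 35: $4,497 + $5,265 + $5,625 = $15,387 (under)
Week 34–Week 36: $5,265 + $5,625 + $4,915 = $15,805 (under)
Week 35–Week 37: $5,625 + $4,915 + $29,037 = $39,577 (under)
Week 36–Week 38: $4,915 + $29,037 + $84,001 = $117,953 (under)
Week 37–Week 39: $29,037 + $84,001 + $54,798 = $167,836 (under)
Week 38–Week 40: $84,001 + $54,798 + $1,832 = $140,631 (under)
Week 39–Week 41: $54,798 + $1,832 + $7,234 = $63,864 (under)
Week 40–Week 42: $1,832 + $7,234 + $47,710 = $56,776 (under)
Week 41–Week 43: $7,234 + $47,710 + $2,842 = $57,786 (under)
Week 42–Week 44: $47,710 + $2,842 + $27,194 = $77,746 (under)
Week 43–Week 45: $2,842 + $27,194 + $127,298 = $157,334 (under)
No window exceeds $175,000.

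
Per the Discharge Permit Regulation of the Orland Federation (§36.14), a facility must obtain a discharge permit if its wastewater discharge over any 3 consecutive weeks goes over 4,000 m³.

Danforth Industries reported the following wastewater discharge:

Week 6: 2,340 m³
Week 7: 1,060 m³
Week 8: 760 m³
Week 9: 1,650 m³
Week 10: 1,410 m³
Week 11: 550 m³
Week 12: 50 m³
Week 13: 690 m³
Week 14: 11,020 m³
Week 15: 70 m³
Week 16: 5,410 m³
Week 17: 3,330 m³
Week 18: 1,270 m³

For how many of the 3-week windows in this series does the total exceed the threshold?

Week 6–Week 8: 2,340 m³ + 1,060 m³ + 760 m³ = 4,160 m³ (over)
Week 7–Week 9: 1,060 m³ + 760 m³ + 1,650 m³ = 3,470 m³ (under)
Week 8–Week 10: 760 m³ + 1,650 m³ + 1,410 m³ = 3,820 m³ (under)
Week 9–Week 11: 1,650 m³ + 1,410 m³ + 550 m³ = 3,610 m³ (under)
Week 10–Week 12: 1,410 m³ + 550 m³ + 50 m³ = 2,010 m³ (under)
Week 11–Week 13: 550 m³ + 50 m³ + 690 m³ = 1,290 m³ (under)
Week 12–Week 14: 50 m³ + 690 m³ + 11,020 m³ = 11,760 m³ (over)
Week 13–Week 15: 690 m³ + 11,020 m³ + 70 m³ = 11,780 m³ (over)
Week 14–Week 16: 11,020 m³ + 70 m³ + 5,410 m³ = 16,500 m³ (over)
Week 15–Week 17: 70 m³ + 5,410 m³ + 3,330 m³ = 8,810 m³ (over)
Week 16–Week 18: 5,410 m³ + 3,330 m³ + 1,270 m³ = 10,010 m³ (over)
6 windows exceed the threshold.

6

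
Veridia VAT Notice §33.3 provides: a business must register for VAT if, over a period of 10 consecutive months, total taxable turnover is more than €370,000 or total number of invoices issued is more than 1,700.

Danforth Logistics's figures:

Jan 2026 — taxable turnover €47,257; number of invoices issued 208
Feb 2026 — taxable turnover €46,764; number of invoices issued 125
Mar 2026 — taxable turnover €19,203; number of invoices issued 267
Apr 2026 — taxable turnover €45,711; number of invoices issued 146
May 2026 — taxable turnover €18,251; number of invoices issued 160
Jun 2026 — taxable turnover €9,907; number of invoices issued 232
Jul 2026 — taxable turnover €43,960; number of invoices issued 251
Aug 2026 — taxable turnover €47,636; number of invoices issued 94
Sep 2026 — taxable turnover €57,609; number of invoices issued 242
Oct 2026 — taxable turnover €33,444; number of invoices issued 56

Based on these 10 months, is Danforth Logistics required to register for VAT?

Yes

Total taxable turnover: €47,257 + €46,764 + €19,203 + €45,711 + €18,251 + €9,907 + €43,960 + €47,636 + €57,609 + €33,444 = €369,742 (≤ €370,000).
Total number of invoices issued: 208 + 125 + 267 + 146 + 160 + 232 + 251 + 94 + 242 + 56 = 1,781 (> 1,700).
The test is 'or': at least one threshold is exceeded.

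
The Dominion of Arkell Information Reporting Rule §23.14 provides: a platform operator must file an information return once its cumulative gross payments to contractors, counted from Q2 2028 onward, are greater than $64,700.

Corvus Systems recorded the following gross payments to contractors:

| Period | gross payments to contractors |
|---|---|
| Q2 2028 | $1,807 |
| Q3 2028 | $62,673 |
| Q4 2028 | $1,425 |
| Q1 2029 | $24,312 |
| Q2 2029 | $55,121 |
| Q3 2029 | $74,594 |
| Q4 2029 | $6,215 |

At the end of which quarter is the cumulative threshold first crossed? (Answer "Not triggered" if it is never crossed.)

Through Q2 2028: $1,807
Through Q3 2028: $64,480
Through Q4 2028: $65,905 ← exceeds threshold

Q4 2028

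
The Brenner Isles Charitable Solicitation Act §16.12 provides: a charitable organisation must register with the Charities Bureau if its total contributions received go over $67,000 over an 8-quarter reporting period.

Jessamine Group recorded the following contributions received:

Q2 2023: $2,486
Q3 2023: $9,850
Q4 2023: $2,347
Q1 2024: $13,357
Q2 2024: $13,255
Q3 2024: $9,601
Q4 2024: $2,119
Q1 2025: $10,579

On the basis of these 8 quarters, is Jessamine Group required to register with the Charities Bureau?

No

Total contributions received: $2,486 + $9,850 + $2,347 + $13,357 + $13,255 + $9,601 + $2,119 + $10,579 = $63,594.
$63,594 ≤ $67,000, so the threshold is not exceeded.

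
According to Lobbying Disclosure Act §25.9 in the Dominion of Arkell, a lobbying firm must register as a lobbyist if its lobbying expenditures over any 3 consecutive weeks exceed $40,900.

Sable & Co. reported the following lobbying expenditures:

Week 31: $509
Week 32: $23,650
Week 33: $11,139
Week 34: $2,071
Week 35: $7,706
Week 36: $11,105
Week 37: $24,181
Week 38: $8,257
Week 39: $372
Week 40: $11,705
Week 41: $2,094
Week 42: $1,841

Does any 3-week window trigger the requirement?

Week 31–Week 33: $509 + $23,650 + $11,139 = $35,298 (under)
Week 32–Week 34: $23,650 + $11,139 + $2,071 = $36,860 (under)
Week 33–Week 35: $11,139 + $2,071 + $7,706 = $20,916 (under)
Week 34–Week 36: $2,071 + $7,706 + $11,105 = $20,882 (under)
Week 35–Week 37: $7,706 + $11,105 + $24,181 = $42,992 (over)
Week 36–Week 38: $11,105 + $24,181 + $8,257 = $43,543 (over)
Week 37–Week 39: $24,181 + $8,257 + $372 = $32,810 (under)
Week 38–Week 40: $8,257 + $372 + $11,705 = $20,334 (under)
Week 39–Week 41: $372 + $11,705 + $2,094 = $14,171 (under)
Week 40–Week 42: $11,705 + $2,094 + $1,841 = $15,640 (under)
At least one window exceeds $40,900.

Yes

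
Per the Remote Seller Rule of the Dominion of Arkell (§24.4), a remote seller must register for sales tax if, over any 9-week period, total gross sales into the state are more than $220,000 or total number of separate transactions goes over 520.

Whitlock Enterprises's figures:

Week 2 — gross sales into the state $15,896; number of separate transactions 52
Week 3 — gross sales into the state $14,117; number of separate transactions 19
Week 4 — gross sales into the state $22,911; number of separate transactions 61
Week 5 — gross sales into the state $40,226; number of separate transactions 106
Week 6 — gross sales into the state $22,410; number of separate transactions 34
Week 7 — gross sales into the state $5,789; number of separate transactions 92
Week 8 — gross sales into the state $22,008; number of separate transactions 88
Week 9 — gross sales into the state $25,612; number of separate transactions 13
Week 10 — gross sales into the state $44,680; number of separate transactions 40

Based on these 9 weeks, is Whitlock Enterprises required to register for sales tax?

No

Total gross sales into the state: $15,896 + $14,117 + $22,911 + $40,226 + $22,410 + $5,789 + $22,008 + $25,612 + $44,680 = $213,649 (≤ $220,000).
Total number of separate transactions: 52 + 19 + 61 + 106 + 34 + 92 + 88 + 13 + 40 = 505 (≤ 520).
The test is 'or': neither threshold is exceeded.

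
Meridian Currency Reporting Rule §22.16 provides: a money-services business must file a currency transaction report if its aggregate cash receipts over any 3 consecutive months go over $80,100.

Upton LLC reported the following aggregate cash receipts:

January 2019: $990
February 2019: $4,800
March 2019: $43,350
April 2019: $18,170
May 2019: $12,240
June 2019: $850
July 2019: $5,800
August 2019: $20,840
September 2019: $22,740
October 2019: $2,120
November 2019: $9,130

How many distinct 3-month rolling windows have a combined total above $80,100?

January 2019–March 2019: $990 + $4,800 + $43,350 = $49,140 (under)
February 2019–April 2019: $4,800 + $43,350 + $18,170 = $66,320 (under)
March 2019–May 2019: $43,350 + $18,170 + $12,240 = $73,760 (under)
April 2019–June 2019: $18,170 + $12,240 + $850 = $31,260 (under)
May 2019–July 2019: $12,240 + $850 + $5,800 = $18,890 (under)
June 2019–August 2019: $850 + $5,800 + $20,840 = $27,490 (under)
July 2019–September 2019: $5,800 + $20,840 + $22,740 = $49,380 (under)
August 2019–October 2019: $20,840 + $22,740 + $2,120 = $45,700 (under)
September 2019–November 2019: $22,740 + $2,120 + $9,130 = $33,990 (under)
0 windows exceed the threshold.

0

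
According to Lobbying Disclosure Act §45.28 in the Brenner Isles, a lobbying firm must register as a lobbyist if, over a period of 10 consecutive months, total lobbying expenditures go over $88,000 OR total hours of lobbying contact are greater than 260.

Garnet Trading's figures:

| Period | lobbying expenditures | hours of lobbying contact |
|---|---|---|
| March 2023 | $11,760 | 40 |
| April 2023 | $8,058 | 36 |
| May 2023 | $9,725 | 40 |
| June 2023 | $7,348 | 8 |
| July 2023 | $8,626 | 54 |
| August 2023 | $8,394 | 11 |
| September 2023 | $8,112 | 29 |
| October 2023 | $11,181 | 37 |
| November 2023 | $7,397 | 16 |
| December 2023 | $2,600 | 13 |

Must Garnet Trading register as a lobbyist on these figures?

Yes

Total lobbying expenditures: $11,760 + $8,058 + $9,725 + $7,348 + $8,626 + $8,394 + $8,112 + $11,181 + $7,397 + $2,600 = $83,201 (≤ $88,000).
Total hours of lobbying contact: 40 + 36 + 40 + 8 + 54 + 11 + 29 + 37 + 16 + 13 = 284 (> 260).
The test is 'or': at least one threshold is exceeded.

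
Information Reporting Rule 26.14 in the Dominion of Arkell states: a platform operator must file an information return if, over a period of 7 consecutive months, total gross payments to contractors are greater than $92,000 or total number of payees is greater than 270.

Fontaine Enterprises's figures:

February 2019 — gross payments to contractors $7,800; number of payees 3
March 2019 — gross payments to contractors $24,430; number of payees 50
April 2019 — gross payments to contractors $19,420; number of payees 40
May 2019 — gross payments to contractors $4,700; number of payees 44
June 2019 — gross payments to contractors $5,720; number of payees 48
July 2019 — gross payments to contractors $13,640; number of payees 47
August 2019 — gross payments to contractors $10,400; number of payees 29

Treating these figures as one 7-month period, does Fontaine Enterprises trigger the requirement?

Total gross payments to contractors: $7,800 + $24,430 + $19,420 + $4,700 + $5,720 + $13,640 + $10,400 = $86,110 (≤ $92,000).
Total number of payees: 3 + 50 + 40 + 44 + 48 + 47 + 29 = 261 (≤ 270).
The test is 'or': neither threshold is exceeded.

No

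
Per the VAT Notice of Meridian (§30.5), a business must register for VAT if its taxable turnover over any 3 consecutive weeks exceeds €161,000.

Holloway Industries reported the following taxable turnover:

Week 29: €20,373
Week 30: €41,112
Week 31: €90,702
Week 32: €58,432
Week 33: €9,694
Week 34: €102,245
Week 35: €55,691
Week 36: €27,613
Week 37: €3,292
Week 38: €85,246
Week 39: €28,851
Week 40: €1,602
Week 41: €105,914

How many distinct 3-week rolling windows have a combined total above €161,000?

Week 29–Week 31: €20,373 + €41,112 + €90,702 = €152,187 (under)
Week 30–Week 32: €41,112 + €90,702 + €58,432 = €190,246 (over)
Week 31–Week 33: €90,702 + €58,432 + €9,694 = €158,828 (under)
Week 32–Week 34: €58,432 + €9,694 + €102,245 = €170,371 (over)
Week 33–Week 35: €9,694 + €102,245 + €55,691 = €167,630 (over)
Week 34–Week 36: €102,245 + €55,691 + €27,613 = €185,549 (over)
Week 35–Week 37: €55,691 + €27,613 + €3,292 = €86,596 (under)
Week 36–Week 38: €27,613 + €3,292 + €85,246 = €116,151 (under)
Week 37–Week 39: €3,292 + €85,246 + €28,851 = €117,389 (under)
Week 38–Week 40: €85,246 + €28,851 + €1,602 = €115,699 (under)
Week 39–Week 41: €28,851 + €1,602 + €105,914 = €136,367 (under)
4 windows exceed the threshold.

4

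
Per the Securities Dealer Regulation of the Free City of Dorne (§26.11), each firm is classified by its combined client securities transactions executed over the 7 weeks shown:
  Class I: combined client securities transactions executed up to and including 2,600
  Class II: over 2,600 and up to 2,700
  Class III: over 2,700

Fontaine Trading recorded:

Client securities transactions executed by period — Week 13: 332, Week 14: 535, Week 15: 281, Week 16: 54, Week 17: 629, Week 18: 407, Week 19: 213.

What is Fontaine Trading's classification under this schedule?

Combined client securities transactions executed: 332 + 535 + 281 + 54 + 629 + 407 + 213 = 2,451.
2,451 ≤ 2,600, so Class I applies.

Class I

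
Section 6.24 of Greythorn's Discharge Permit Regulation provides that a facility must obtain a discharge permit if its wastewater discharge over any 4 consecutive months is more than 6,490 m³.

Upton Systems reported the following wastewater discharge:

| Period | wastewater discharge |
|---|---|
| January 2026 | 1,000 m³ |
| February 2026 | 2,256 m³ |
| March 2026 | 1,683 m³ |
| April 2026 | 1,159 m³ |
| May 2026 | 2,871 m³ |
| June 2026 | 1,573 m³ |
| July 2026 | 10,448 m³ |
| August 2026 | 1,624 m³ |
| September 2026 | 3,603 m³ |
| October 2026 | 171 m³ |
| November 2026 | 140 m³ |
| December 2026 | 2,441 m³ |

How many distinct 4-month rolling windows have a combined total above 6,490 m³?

6

January 2026–April 2026: 1,000 m³ + 2,256 m³ + 1,683 m³ + 1,159 m³ = 6,098 m³ (under)
February 2026–May 2026: 2,256 m³ + 1,683 m³ + 1,159 m³ + 2,871 m³ = 7,969 m³ (over)
March 2026–June 2026: 1,683 m³ + 1,159 m³ + 2,871 m³ + 1,573 m³ = 7,286 m³ (over)
April 2026–July 2026: 1,159 m³ + 2,871 m³ + 1,573 m³ + 10,448 m³ = 16,051 m³ (over)
May 2026–August 2026: 2,871 m³ + 1,573 m³ + 10,448 m³ + 1,624 m³ = 16,516 m³ (over)
June 2026–September 2026: 1,573 m³ + 10,448 m³ + 1,624 m³ + 3,603 m³ = 17,248 m³ (over)
July 2026–October 2026: 10,448 m³ + 1,624 m³ + 3,603 m³ + 171 m³ = 15,846 m³ (over)
August 2026–November 2026: 1,624 m³ + 3,603 m³ + 171 m³ + 140 m³ = 5,538 m³ (under)
September 2026–December 2026: 3,603 m³ + 171 m³ + 140 m³ + 2,441 m³ = 6,355 m³ (under)
6 windows exceed the threshold.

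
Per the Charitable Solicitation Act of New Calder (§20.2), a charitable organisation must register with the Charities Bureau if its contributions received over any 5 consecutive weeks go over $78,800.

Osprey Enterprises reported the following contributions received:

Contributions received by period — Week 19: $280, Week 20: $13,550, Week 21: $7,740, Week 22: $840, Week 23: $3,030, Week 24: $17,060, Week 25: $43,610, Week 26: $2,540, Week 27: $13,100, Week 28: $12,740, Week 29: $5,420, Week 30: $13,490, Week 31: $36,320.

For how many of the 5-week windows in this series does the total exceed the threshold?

Week 19–Week 23: $280 + $13,550 + $7,740 + $840 + $3,030 = $25,440 (under)
Week 20–Week 24: $13,550 + $7,740 + $840 + $3,030 + $17,060 = $42,220 (under)
Week 21–Week 25: $7,740 + $840 + $3,030 + $17,060 + $43,610 = $72,280 (under)
Week 22–Week 26: $840 + $3,030 + $17,060 + $43,610 + $2,540 = $67,080 (under)
Week 23–Week 27: $3,030 + $17,060 + $43,610 + $2,540 + $13,100 = $79,340 (over)
Week 24–Week 28: $17,060 + $43,610 + $2,540 + $13,100 + $12,740 = $89,050 (over)
Week 25–Week 29: $43,610 + $2,540 + $13,100 + $12,740 + $5,420 = $77,410 (under)
Week 26–Week 30: $2,540 + $13,100 + $12,740 + $5,420 + $13,490 = $47,290 (under)
Week 27–Week 31: $13,100 + $12,740 + $5,420 + $13,490 + $36,320 = $81,070 (over)
3 windows exceed the threshold.

3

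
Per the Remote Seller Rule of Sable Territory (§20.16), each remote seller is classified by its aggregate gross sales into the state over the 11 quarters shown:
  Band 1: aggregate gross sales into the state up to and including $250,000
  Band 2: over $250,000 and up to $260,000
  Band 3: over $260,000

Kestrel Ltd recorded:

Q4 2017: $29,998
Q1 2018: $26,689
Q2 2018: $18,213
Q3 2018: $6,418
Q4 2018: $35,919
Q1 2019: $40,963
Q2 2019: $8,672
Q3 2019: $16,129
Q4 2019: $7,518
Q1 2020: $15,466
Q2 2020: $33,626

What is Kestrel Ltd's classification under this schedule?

Aggregate gross sales into the state: $29,998 + $26,689 + $18,213 + $6,418 + $35,919 + $40,963 + $8,672 + $16,129 + $7,518 + $15,466 + $33,626 = $239,611.
$239,611 ≤ $250,000, so Band 1 applies.

Band 1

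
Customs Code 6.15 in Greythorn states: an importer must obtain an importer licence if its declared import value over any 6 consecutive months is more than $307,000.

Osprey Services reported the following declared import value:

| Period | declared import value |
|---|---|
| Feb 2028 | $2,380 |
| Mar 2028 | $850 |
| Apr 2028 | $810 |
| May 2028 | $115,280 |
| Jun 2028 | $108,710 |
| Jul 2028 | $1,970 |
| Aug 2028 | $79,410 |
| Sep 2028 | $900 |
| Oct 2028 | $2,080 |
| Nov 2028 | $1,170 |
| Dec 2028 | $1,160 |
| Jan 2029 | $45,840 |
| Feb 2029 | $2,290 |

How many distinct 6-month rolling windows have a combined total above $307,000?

Feb 2028–Jul 2028: $2,380 + $850 + $810 + $115,280 + $108,710 + $1,970 = $230,000 (under)
Mar 2028–Aug 2028: $850 + $810 + $115,280 + $108,710 + $1,970 + $79,410 = $307,030 (over)
Apr 2028–Sep 2028: $810 + $115,280 + $108,710 + $1,970 + $79,410 + $900 = $307,080 (over)
May 2028–Oct 2028: $115,280 + $108,710 + $1,970 + $79,410 + $900 + $2,080 = $308,350 (over)
Jun 2028–Nov 2028: $108,710 + $1,970 + $79,410 + $900 + $2,080 + $1,170 = $194,240 (under)
Jul 2028–Dec 2028: $1,970 + $79,410 + $900 + $2,080 + $1,170 + $1,160 = $86,690 (under)
Aug 2028–Jan 2029: $79,410 + $900 + $2,080 + $1,170 + $1,160 + $45,840 = $130,560 (under)
Sep 2028–Feb 2029: $900 + $2,080 + $1,170 + $1,160 + $45,840 + $2,290 = $53,440 (under)
3 windows exceed the threshold.

3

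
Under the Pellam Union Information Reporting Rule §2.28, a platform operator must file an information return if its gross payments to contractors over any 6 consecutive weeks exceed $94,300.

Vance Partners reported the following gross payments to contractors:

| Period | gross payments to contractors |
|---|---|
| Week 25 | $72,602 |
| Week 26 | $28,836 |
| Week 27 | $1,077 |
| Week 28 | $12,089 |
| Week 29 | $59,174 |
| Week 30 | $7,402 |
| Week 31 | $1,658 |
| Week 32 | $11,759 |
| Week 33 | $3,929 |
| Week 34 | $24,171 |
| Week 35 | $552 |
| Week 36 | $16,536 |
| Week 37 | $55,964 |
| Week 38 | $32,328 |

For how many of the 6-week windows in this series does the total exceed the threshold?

6

Week 25–Week 30: $72,602 + $28,836 + $1,077 + $12,089 + $59,174 + $7,402 = $181,180 (over)
Week 26–Week 31: $28,836 + $1,077 + $12,089 + $59,174 + $7,402 + $1,658 = $110,236 (over)
Week 27–Week 32: $1,077 + $12,089 + $59,174 + $7,402 + $1,658 + $11,759 = $93,159 (under)
Week 28–Week 33: $12,089 + $59,174 + $7,402 + $1,658 + $11,759 + $3,929 = $96,011 (over)
Week 29–Week 34: $59,174 + $7,402 + $1,658 + $11,759 + $3,929 + $24,171 = $108,093 (over)
Week 30–Week 35: $7,402 + $1,658 + $11,759 + $3,929 + $24,171 + $552 = $49,471 (under)
Week 31–Week 36: $1,658 + $11,759 + $3,929 + $24,171 + $552 + $16,536 = $58,605 (under)
Week 32–Week 37: $11,759 + $3,929 + $24,171 + $552 + $16,536 + $55,964 = $112,911 (over)
Week 33–Week 38: $3,929 + $24,171 + $552 + $16,536 + $55,964 + $32,328 = $133,480 (over)
6 windows exceed the threshold.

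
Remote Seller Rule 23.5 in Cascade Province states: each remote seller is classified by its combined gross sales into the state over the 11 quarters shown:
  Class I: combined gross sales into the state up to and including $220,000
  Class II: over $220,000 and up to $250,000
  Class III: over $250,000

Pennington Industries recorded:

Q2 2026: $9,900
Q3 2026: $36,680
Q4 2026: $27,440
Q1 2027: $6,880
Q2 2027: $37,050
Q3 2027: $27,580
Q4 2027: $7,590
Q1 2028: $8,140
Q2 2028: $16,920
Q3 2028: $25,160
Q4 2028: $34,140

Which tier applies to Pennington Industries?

Class II

Combined gross sales into the state: $9,900 + $36,680 + $27,440 + $6,880 + $37,050 + $27,580 + $7,590 + $8,140 + $16,920 + $25,160 + $34,140 = $237,480.
$220,000 < $237,480 ≤ $250,000, so Class II applies.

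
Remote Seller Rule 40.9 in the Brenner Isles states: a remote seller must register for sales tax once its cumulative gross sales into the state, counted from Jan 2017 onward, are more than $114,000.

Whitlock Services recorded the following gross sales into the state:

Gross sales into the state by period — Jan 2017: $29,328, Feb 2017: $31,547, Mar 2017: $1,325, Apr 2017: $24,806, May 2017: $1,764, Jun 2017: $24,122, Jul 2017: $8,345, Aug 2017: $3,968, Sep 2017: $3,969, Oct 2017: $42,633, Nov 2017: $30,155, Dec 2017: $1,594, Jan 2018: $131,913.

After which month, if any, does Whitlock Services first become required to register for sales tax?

Through Jan 2017: $29,328
Through Feb 2017: $60,875
Through Mar 2017: $62,200
Through Apr 2017: $87,006
Through May 2017: $88,770
Through Jun 2017: $112,892
Through Jul 2017: $121,237 ← exceeds threshold

Jul 2017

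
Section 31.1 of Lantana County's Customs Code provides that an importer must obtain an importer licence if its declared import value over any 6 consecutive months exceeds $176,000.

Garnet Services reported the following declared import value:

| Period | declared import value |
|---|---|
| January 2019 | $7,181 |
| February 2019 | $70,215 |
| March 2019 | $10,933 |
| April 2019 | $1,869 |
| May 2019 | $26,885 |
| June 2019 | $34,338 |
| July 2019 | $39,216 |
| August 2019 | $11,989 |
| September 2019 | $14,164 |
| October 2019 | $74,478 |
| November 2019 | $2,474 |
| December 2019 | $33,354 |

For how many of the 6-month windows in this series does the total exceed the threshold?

January 2019–June 2019: $7,181 + $70,215 + $10,933 + $1,869 + $26,885 + $34,338 = $151,421 (under)
February 2019–July 2019: $70,215 + $10,933 + $1,869 + $26,885 + $34,338 + $39,216 = $183,456 (over)
March 2019–August 2019: $10,933 + $1,869 + $26,885 + $34,338 + $39,216 + $11,989 = $125,230 (under)
April 2019–September 2019: $1,869 + $26,885 + $34,338 + $39,216 + $11,989 + $14,164 = $128,461 (under)
May 2019–October 2019: $26,885 + $34,338 + $39,216 + $11,989 + $14,164 + $74,478 = $201,070 (over)
June 2019–November 2019: $34,338 + $39,216 + $11,989 + $14,164 + $74,478 + $2,474 = $176,659 (over)
July 2019–December 2019: $39,216 + $11,989 + $14,164 + $74,478 + $2,474 + $33,354 = $175,675 (under)
3 windows exceed the threshold.

3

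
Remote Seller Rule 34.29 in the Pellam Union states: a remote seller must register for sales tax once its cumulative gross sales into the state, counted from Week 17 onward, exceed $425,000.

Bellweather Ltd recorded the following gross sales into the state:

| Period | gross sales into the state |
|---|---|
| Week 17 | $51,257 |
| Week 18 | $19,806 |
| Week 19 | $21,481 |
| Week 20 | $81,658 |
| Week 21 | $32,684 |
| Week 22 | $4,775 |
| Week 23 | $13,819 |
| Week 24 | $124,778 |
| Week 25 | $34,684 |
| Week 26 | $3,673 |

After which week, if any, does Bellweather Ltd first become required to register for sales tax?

Through Week 17: $51,257
Through Week 18: $71,063
Through Week 19: $92,544
Through Week 20: $174,202
Through Week 21: $206,886
Through Week 22: $211,661
Through Week 23: $225,480
Through Week 24: $350,258
Through Week 25: $384,942
Through Week 26: $388,615
Final cumulative total $388,615 ≤ $425,000; the threshold is never exceeded.

Not triggered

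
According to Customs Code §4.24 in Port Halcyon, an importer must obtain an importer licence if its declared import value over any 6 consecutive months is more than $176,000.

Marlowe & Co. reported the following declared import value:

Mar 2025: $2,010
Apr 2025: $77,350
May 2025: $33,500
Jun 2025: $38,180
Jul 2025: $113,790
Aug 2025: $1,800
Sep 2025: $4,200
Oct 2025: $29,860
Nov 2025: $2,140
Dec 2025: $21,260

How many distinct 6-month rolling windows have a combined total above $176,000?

4

Mar 2025–Aug 2025: $2,010 + $77,350 + $33,500 + $38,180 + $113,790 + $1,800 = $266,630 (over)
Apr 2025–Sep 2025: $77,350 + $33,500 + $38,180 + $113,790 + $1,800 + $4,200 = $268,820 (over)
May 2025–Oct 2025: $33,500 + $38,180 + $113,790 + $1,800 + $4,200 + $29,860 = $221,330 (over)
Jun 2025–Nov 2025: $38,180 + $113,790 + $1,800 + $4,200 + $29,860 + $2,140 = $189,970 (over)
Jul 2025–Dec 2025: $113,790 + $1,800 + $4,200 + $29,860 + $2,140 + $21,260 = $173,050 (under)
4 windows exceed the threshold.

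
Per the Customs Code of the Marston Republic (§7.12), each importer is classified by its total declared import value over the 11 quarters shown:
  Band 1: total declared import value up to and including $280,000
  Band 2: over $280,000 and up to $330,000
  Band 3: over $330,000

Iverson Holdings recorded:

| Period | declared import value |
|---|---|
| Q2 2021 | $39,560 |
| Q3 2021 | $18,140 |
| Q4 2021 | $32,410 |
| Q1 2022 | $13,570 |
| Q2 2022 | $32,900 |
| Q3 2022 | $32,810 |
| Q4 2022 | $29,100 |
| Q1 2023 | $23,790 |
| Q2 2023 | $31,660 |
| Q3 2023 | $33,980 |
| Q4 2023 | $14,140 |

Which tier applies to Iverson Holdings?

Total declared import value: $39,560 + $18,140 + $32,410 + $13,570 + $32,900 + $32,810 + $29,100 + $23,790 + $31,660 + $33,980 + $14,140 = $302,060.
$280,000 < $302,060 ≤ $330,000, so Band 2 applies.

Band 2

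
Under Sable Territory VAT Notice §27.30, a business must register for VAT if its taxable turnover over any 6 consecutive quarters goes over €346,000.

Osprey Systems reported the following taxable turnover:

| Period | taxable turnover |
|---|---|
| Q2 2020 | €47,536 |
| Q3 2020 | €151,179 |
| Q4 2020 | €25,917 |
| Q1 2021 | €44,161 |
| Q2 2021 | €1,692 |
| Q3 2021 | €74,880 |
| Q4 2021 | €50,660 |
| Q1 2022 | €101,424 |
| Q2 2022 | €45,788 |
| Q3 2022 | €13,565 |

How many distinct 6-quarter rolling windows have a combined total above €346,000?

1

Q2 2020–Q3 2021: €47,536 + €151,179 + €25,917 + €44,161 + €1,692 + €74,880 = €345,365 (under)
Q3 2020–Q4 2021: €151,179 + €25,917 + €44,161 + €1,692 + €74,880 + €50,660 = €348,489 (over)
Q4 2020–Q1 2022: €25,917 + €44,161 + €1,692 + €74,880 + €50,660 + €101,424 = €298,734 (under)
Q1 2021–Q2 2022: €44,161 + €1,692 + €74,880 + €50,660 + €101,424 + €45,788 = €318,605 (under)
Q2 2021–Q3 2022: €1,692 + €74,880 + €50,660 + €101,424 + €45,788 + €13,565 = €288,009 (under)
1 window exceeds the threshold.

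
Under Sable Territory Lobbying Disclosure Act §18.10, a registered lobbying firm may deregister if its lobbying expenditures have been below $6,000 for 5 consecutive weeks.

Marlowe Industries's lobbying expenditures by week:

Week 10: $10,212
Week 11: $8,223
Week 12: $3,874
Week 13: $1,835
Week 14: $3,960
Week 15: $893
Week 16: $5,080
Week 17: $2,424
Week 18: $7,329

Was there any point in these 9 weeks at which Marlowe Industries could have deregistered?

Yes

Weeks below $6,000: Week 12, Week 13, Week 14, Week 15, Week 16, Week 17.
Longest run of consecutive weeks below the threshold: 6.
6 ≥ 5, so Marlowe Industries became eligible.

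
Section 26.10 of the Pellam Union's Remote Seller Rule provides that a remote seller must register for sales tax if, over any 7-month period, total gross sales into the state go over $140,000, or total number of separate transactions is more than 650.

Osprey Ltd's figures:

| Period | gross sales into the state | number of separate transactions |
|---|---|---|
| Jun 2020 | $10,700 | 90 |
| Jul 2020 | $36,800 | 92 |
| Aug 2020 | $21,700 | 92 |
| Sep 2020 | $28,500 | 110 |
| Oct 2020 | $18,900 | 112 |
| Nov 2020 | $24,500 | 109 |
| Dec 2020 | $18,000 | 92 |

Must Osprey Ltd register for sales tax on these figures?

Yes

Total gross sales into the state: $10,700 + $36,800 + $21,700 + $28,500 + $18,900 + $24,500 + $18,000 = $159,100 (> $140,000).
Total number of separate transactions: 90 + 92 + 92 + 110 + 112 + 109 + 92 = 697 (> 650).
The test is 'or': at least one threshold is exceeded.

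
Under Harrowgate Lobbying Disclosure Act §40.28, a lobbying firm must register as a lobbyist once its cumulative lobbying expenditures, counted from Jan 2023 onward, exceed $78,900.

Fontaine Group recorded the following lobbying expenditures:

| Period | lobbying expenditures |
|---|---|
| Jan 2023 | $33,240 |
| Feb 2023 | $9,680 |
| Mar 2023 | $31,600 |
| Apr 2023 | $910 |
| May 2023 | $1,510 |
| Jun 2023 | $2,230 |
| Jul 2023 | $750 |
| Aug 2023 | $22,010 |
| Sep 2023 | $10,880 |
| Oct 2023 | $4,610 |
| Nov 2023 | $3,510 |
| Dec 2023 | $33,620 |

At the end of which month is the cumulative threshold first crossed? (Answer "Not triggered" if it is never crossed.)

Jun 2023

Through Jan 2023: $33,240
Through Feb 2023: $42,920
Through Mar 2023: $74,520
Through Apr 2023: $75,430
Through May 2023: $76,940
Through Jun 2023: $79,170 ← exceeds threshold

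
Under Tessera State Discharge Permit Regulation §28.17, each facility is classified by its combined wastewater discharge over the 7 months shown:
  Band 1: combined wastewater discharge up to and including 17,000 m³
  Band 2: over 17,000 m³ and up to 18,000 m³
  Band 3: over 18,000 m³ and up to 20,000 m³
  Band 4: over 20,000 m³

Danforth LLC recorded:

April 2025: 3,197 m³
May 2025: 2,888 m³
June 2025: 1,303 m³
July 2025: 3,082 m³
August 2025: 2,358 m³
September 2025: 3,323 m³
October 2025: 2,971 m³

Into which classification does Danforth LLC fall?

Band 3

Combined wastewater discharge: 3,197 m³ + 2,888 m³ + 1,303 m³ + 3,082 m³ + 2,358 m³ + 3,323 m³ + 2,971 m³ = 19,122 m³.
18,000 m³ < 19,122 m³ ≤ 20,000 m³, so Band 3 applies.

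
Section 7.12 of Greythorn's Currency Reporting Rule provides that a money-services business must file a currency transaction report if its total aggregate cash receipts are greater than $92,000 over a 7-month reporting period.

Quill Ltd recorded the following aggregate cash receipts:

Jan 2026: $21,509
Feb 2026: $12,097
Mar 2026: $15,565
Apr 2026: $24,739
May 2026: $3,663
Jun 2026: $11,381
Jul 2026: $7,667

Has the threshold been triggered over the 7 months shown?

Total aggregate cash receipts: $21,509 + $12,097 + $15,565 + $24,739 + $3,663 + $11,381 + $7,667 = $96,621.
$96,621 > $92,000, so the threshold is exceeded.

Yes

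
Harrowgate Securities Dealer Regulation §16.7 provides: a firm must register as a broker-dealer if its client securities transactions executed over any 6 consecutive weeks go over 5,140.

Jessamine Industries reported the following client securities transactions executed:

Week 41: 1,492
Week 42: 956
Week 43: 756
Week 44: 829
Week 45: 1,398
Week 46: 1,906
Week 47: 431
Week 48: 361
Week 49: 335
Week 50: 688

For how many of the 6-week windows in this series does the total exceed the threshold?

4

Week 41–Week 46: 1,492 + 956 + 756 + 829 + 1,398 + 1,906 = 7,337 (over)
Week 42–Week 47: 956 + 756 + 829 + 1,398 + 1,906 + 431 = 6,276 (over)
Week 43–Week 48: 756 + 829 + 1,398 + 1,906 + 431 + 361 = 5,681 (over)
Week 44–Week 49: 829 + 1,398 + 1,906 + 431 + 361 + 335 = 5,260 (over)
Week 45–Week 50: 1,398 + 1,906 + 431 + 361 + 335 + 688 = 5,119 (under)
4 windows exceed the threshold.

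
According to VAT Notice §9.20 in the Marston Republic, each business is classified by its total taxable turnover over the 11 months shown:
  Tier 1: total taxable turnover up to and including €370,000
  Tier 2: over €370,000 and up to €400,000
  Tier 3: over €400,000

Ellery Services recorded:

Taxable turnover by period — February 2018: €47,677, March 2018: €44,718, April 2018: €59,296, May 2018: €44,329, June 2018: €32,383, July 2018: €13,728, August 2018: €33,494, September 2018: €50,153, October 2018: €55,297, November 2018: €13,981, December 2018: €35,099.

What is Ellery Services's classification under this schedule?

Tier 3

Total taxable turnover: €47,677 + €44,718 + €59,296 + €44,329 + €32,383 + €13,728 + €33,494 + €50,153 + €55,297 + €13,981 + €35,099 = €430,155.
€430,155 > €400,000, so Tier 3 applies.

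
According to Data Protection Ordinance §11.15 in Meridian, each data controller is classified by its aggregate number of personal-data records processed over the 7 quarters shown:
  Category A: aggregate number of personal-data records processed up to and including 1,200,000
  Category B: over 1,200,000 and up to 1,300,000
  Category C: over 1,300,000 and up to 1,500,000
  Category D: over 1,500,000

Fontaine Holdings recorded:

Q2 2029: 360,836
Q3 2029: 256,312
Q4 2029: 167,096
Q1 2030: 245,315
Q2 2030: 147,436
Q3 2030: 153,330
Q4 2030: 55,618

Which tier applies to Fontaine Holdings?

Aggregate number of personal-data records processed: 360,836 + 256,312 + 167,096 + 245,315 + 147,436 + 153,330 + 55,618 = 1,385,943.
1,300,000 < 1,385,943 ≤ 1,500,000, so Category C applies.

Category C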